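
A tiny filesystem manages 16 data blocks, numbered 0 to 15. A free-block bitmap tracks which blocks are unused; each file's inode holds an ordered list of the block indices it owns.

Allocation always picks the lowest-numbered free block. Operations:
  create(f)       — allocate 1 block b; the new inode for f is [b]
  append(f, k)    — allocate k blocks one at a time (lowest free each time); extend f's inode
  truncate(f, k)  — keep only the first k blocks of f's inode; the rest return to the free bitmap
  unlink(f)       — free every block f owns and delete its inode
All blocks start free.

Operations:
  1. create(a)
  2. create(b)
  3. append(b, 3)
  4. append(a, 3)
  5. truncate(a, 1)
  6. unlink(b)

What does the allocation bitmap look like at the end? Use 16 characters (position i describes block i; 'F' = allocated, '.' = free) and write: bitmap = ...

[1] create(a) — a=0 (map F...............)
[2] create(b) — a=0 b=1 (map FF..............)
[3] append(b, 3) — a=0 b=1,2,3,4 (map FFFFF...........)
[4] append(a, 3) — a=0,5,6,7 b=1,2,3,4 (map FFFFFFFF........)
[5] truncate(a, 1) — a=0 b=1,2,3,4 (map FFFFF...........)
[6] unlink(b) — a=0 (map F...............)

bitmap = F...............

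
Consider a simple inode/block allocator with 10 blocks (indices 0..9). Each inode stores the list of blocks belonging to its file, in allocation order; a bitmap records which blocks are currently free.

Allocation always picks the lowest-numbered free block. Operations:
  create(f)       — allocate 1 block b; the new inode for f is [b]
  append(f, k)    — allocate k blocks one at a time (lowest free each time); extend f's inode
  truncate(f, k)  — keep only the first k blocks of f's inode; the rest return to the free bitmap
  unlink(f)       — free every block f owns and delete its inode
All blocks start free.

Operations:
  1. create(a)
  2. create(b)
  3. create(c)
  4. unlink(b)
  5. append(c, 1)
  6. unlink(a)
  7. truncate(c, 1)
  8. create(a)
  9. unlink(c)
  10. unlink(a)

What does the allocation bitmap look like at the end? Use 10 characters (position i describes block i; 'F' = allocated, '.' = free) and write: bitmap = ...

[1] create(a) — a=0 (map F.........)
[2] create(b) — a=0 b=1 (map FF........)
[3] create(c) — a=0 b=1 c=2 (map FFF.......)
[4] unlink(b) — a=0 c=2 (map F.F.......)
[5] append(c, 1) — a=0 c=2,1 (map FFF.......)
[6] unlink(a) — c=2,1 (map .FF.......)
[7] truncate(c, 1) — c=2 (map ..F.......)
[8] create(a) — a=0 c=2 (map F.F.......)
[9] unlink(c) — a=0 (map F.........)
[10] unlink(a) —  (map ..........)

bitmap = ..........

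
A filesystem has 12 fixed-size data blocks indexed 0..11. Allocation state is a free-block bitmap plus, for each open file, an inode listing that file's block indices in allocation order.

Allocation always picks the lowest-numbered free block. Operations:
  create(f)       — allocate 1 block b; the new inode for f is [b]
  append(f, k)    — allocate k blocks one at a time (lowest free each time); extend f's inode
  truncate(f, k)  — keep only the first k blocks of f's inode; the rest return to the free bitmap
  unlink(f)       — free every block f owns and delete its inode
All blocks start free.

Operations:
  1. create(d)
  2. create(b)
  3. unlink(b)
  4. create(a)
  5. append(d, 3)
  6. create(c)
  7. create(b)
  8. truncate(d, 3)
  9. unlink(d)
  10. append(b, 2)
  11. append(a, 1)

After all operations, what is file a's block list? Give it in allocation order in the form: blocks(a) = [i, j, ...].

blocks(a) = [1, 3]

  1. create(d)  ⇒  F...........  {d→[0]}
  2. create(b)  ⇒  FF..........  {b→[1]; d→[0]}
  3. unlink(b)  ⇒  F...........  {d→[0]}
  4. create(a)  ⇒  FF..........  {a→[1]; d→[0]}
  5. append(d, 3)  ⇒  FFFFF.......  {a→[1]; d→[0, 2, 3, 4]}
  6. create(c)  ⇒  FFFFFF......  {a→[1]; c→[5]; d→[0, 2, 3, 4]}
  7. create(b)  ⇒  FFFFFFF.....  {a→[1]; b→[6]; c→[5]; d→[0, 2, 3, 4]}
  8. truncate(d, 3)  ⇒  FFFF.FF.....  {a→[1]; b→[6]; c→[5]; d→[0, 2, 3]}
  9. unlink(d)  ⇒  .F...FF.....  {a→[1]; b→[6]; c→[5]}
  10. append(b, 2)  ⇒  FFF..FF.....  {a→[1]; b→[6, 0, 2]; c→[5]}
  11. append(a, 1)  ⇒  FFFF.FF.....  {a→[1, 3]; b→[6, 0, 2]; c→[5]}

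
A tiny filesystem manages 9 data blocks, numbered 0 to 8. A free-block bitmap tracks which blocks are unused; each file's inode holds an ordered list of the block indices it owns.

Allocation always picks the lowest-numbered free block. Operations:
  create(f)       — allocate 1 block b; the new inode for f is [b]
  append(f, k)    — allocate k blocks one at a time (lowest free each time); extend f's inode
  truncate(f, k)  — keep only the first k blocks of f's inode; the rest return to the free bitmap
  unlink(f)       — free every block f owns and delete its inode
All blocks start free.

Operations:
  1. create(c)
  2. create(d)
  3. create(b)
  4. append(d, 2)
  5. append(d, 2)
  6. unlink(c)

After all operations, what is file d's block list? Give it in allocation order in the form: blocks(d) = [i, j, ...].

create(c): bitmap=F........ | c=[0]
create(d): bitmap=FF....... | c=[0] d=[1]
create(b): bitmap=FFF...... | b=[2] c=[0] d=[1]
append(d, 2): bitmap=FFFFF.... | b=[2] c=[0] d=[1, 3, 4]
append(d, 2): bitmap=FFFFFFF.. | b=[2] c=[0] d=[1, 3, 4, 5, 6]
unlink(c): bitmap=.FFFFFF.. | b=[2] d=[1, 3, 4, 5, 6]

blocks(d) = [1, 3, 4, 5, 6]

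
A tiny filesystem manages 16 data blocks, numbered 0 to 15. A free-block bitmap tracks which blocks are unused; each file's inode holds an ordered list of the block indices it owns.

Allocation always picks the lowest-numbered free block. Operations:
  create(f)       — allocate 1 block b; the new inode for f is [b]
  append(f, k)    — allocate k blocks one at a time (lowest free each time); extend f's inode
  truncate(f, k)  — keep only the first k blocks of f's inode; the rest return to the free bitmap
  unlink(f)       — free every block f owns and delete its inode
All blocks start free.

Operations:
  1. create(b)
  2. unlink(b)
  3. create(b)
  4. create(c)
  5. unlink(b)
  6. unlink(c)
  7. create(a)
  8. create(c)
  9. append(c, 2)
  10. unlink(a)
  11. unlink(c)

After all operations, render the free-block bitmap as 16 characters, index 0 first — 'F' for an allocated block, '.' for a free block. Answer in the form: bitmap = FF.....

create(b): bitmap=F............... | b=[0]
unlink(b): bitmap=................ | 
create(b): bitmap=F............... | b=[0]
create(c): bitmap=FF.............. | b=[0] c=[1]
unlink(b): bitmap=.F.............. | c=[1]
unlink(c): bitmap=................ | 
create(a): bitmap=F............... | a=[0]
create(c): bitmap=FF.............. | a=[0] c=[1]
append(c, 2): bitmap=FFFF............ | a=[0] c=[1, 2, 3]
unlink(a): bitmap=.FFF............ | c=[1, 2, 3]
unlink(c): bitmap=................ | 

bitmap = ................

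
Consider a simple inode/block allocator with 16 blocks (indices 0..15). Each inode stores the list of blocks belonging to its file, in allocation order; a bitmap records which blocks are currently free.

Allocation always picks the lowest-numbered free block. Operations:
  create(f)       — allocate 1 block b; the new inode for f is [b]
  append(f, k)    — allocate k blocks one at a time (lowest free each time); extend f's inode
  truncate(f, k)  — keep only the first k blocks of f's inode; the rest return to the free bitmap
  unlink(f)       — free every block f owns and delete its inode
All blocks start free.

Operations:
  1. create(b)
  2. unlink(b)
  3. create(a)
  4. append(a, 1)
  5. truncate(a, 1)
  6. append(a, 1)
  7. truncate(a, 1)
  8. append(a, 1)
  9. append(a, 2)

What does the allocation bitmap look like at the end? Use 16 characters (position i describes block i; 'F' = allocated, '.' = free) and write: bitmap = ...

bitmap = FFFF............

create(b): bitmap=F............... | b=[0]
unlink(b): bitmap=................ | 
create(a): bitmap=F............... | a=[0]
append(a, 1): bitmap=FF.............. | a=[0, 1]
truncate(a, 1): bitmap=F............... | a=[0]
append(a, 1): bitmap=FF.............. | a=[0, 1]
truncate(a, 1): bitmap=F............... | a=[0]
append(a, 1): bitmap=FF.............. | a=[0, 1]
append(a, 2): bitmap=FFFF............ | a=[0, 1, 2, 3]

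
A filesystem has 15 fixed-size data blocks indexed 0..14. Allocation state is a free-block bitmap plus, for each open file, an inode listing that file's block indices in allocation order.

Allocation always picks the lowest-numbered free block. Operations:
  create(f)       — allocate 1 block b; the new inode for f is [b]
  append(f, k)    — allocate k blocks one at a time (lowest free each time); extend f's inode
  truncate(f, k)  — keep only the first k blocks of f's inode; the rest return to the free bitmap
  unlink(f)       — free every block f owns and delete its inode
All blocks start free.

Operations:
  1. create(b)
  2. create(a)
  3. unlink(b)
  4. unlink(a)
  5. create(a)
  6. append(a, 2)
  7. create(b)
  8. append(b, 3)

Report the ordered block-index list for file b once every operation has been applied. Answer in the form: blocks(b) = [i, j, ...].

blocks(b) = [3, 4, 5, 6]

  1. create(b)  ⇒  F..............  {b→[0]}
  2. create(a)  ⇒  FF.............  {a→[1]; b→[0]}
  3. unlink(b)  ⇒  .F.............  {a→[1]}
  4. unlink(a)  ⇒  ...............  {}
  5. create(a)  ⇒  F..............  {a→[0]}
  6. append(a, 2)  ⇒  FFF............  {a→[0, 1, 2]}
  7. create(b)  ⇒  FFFF...........  {a→[0, 1, 2]; b→[3]}
  8. append(b, 3)  ⇒  FFFFFFF........  {a→[0, 1, 2]; b→[3, 4, 5, 6]}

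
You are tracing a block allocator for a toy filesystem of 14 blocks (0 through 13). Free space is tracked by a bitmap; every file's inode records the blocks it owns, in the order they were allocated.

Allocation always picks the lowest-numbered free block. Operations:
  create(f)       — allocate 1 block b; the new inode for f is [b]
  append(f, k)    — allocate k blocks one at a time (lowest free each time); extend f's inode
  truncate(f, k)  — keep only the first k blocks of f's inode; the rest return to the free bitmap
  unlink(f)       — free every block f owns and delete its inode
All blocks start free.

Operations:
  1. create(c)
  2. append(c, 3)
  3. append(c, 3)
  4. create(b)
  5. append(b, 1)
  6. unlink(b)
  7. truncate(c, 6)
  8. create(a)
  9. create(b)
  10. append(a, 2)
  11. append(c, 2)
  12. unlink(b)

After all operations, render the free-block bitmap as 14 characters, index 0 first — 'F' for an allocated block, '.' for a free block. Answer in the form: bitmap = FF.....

after create(c) → c:[0]  free=[F.............]
after append(c, 3) → c:[0, 1, 2, 3]  free=[FFFF..........]
after append(c, 3) → c:[0, 1, 2, 3, 4, 5, 6]  free=[FFFFFFF.......]
after create(b) → b:[7], c:[0, 1, 2, 3, 4, 5, 6]  free=[FFFFFFFF......]
after append(b, 1) → b:[7, 8], c:[0, 1, 2, 3, 4, 5, 6]  free=[FFFFFFFFF.....]
after unlink(b) → c:[0, 1, 2, 3, 4, 5, 6]  free=[FFFFFFF.......]
after truncate(c, 6) → c:[0, 1, 2, 3, 4, 5]  free=[FFFFFF........]
after create(a) → a:[6], c:[0, 1, 2, 3, 4, 5]  free=[FFFFFFF.......]
after create(b) → a:[6], b:[7], c:[0, 1, 2, 3, 4, 5]  free=[FFFFFFFF......]
after append(a, 2) → a:[6, 8, 9], b:[7], c:[0, 1, 2, 3, 4, 5]  free=[FFFFFFFFFF....]
after append(c, 2) → a:[6, 8, 9], b:[7], c:[0, 1, 2, 3, 4, 5, 10, 11]  free=[FFFFFFFFFFFF..]
after unlink(b) → a:[6, 8, 9], c:[0, 1, 2, 3, 4, 5, 10, 11]  free=[FFFFFFF.FFFF..]

bitmap = FFFFFFF.FFFF..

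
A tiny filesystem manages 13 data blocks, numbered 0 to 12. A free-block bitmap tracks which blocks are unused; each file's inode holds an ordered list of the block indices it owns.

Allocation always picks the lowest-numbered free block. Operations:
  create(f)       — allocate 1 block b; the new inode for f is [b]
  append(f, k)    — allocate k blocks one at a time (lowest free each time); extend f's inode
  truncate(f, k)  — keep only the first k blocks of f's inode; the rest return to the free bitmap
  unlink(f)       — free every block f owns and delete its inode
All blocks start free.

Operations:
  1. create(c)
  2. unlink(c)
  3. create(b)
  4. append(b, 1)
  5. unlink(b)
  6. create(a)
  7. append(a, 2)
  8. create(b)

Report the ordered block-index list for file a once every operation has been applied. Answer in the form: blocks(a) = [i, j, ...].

blocks(a) = [0, 1, 2]

create(c): bitmap=F............ | c=[0]
unlink(c): bitmap=............. | 
create(b): bitmap=F............ | b=[0]
append(b, 1): bitmap=FF........... | b=[0, 1]
unlink(b): bitmap=............. | 
create(a): bitmap=F............ | a=[0]
append(a, 2): bitmap=FFF.......... | a=[0, 1, 2]
create(b): bitmap=FFFF......... | a=[0, 1, 2] b=[3]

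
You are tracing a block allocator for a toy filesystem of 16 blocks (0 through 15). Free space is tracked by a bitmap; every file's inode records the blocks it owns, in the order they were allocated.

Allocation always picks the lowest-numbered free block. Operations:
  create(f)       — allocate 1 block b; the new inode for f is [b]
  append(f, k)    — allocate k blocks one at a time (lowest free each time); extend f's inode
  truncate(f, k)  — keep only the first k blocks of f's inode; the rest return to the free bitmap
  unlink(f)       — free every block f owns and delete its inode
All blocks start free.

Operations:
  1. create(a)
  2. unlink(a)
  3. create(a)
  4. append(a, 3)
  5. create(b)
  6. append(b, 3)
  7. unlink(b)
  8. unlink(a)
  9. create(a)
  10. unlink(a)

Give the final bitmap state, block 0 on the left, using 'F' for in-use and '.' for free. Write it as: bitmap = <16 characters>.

[1] create(a) — a=0 (map F...............)
[2] unlink(a) —  (map ................)
[3] create(a) — a=0 (map F...............)
[4] append(a, 3) — a=0,1,2,3 (map FFFF............)
[5] create(b) — a=0,1,2,3 b=4 (map FFFFF...........)
[6] append(b, 3) — a=0,1,2,3 b=4,5,6,7 (map FFFFFFFF........)
[7] unlink(b) — a=0,1,2,3 (map FFFF............)
[8] unlink(a) —  (map ................)
[9] create(a) — a=0 (map F...............)
[10] unlink(a) —  (map ................)

bitmap = ................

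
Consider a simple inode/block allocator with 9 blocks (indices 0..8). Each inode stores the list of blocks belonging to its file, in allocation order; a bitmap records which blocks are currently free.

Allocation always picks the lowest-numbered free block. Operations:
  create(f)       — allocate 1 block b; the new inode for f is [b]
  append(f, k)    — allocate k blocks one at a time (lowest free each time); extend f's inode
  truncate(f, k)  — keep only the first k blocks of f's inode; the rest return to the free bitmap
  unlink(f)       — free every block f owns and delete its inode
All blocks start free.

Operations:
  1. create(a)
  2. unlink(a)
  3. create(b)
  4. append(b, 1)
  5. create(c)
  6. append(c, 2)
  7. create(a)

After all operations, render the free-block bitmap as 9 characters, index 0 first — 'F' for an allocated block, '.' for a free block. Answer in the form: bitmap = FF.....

[1] create(a) — a=0 (map F........)
[2] unlink(a) —  (map .........)
[3] create(b) — b=0 (map F........)
[4] append(b, 1) — b=0,1 (map FF.......)
[5] create(c) — b=0,1 c=2 (map FFF......)
[6] append(c, 2) — b=0,1 c=2,3,4 (map FFFFF....)
[7] create(a) — a=5 b=0,1 c=2,3,4 (map FFFFFF...)

bitmap = FFFFFF...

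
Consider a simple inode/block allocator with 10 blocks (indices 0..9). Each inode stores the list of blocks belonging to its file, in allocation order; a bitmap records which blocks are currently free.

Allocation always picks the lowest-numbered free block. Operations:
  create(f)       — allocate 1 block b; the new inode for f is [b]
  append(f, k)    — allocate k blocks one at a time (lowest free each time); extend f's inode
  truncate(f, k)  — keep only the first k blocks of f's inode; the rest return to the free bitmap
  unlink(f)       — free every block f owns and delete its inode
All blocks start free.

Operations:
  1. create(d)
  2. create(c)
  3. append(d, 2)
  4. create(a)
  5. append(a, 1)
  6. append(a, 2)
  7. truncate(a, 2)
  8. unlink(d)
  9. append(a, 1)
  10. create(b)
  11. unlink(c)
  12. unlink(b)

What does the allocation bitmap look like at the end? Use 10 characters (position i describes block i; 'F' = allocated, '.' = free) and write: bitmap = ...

create(d): bitmap=F......... | d=[0]
create(c): bitmap=FF........ | c=[1] d=[0]
append(d, 2): bitmap=FFFF...... | c=[1] d=[0, 2, 3]
create(a): bitmap=FFFFF..... | a=[4] c=[1] d=[0, 2, 3]
append(a, 1): bitmap=FFFFFF.... | a=[4, 5] c=[1] d=[0, 2, 3]
append(a, 2): bitmap=FFFFFFFF.. | a=[4, 5, 6, 7] c=[1] d=[0, 2, 3]
truncate(a, 2): bitmap=FFFFFF.... | a=[4, 5] c=[1] d=[0, 2, 3]
unlink(d): bitmap=.F..FF.... | a=[4, 5] c=[1]
append(a, 1): bitmap=FF..FF.... | a=[4, 5, 0] c=[1]
create(b): bitmap=FFF.FF.... | a=[4, 5, 0] b=[2] c=[1]
unlink(c): bitmap=F.F.FF.... | a=[4, 5, 0] b=[2]
unlink(b): bitmap=F...FF.... | a=[4, 5, 0]

bitmap = F...FF....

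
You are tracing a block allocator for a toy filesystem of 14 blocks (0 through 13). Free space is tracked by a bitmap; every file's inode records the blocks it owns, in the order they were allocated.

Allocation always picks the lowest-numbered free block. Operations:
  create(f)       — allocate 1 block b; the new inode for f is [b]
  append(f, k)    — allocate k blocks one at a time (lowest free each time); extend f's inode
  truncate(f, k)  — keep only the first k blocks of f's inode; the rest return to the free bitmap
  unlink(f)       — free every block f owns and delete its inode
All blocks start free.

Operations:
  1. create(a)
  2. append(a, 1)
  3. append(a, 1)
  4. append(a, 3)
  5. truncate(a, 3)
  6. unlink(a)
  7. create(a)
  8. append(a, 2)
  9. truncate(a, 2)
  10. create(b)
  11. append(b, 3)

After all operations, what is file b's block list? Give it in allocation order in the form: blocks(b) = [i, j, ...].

[1] create(a) — a=0 (map F.............)
[2] append(a, 1) — a=0,1 (map FF............)
[3] append(a, 1) — a=0,1,2 (map FFF...........)
[4] append(a, 3) — a=0,1,2,3,4,5 (map FFFFFF........)
[5] truncate(a, 3) — a=0,1,2 (map FFF...........)
[6] unlink(a) —  (map ..............)
[7] create(a) — a=0 (map F.............)
[8] append(a, 2) — a=0,1,2 (map FFF...........)
[9] truncate(a, 2) — a=0,1 (map FF............)
[10] create(b) — a=0,1 b=2 (map FFF...........)
[11] append(b, 3) — a=0,1 b=2,3,4,5 (map FFFFFF........)

blocks(b) = [2, 3, 4, 5]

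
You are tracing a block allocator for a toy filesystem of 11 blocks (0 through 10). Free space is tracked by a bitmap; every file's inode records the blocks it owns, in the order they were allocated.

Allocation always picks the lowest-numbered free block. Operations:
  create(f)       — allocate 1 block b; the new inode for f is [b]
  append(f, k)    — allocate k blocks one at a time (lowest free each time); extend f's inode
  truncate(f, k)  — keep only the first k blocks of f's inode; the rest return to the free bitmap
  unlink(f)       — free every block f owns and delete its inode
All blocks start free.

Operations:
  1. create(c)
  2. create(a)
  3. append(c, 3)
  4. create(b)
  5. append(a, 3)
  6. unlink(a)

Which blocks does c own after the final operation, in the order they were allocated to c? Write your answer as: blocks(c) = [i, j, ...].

after create(c) → c:[0]  free=[F..........]
after create(a) → a:[1], c:[0]  free=[FF.........]
after append(c, 3) → a:[1], c:[0, 2, 3, 4]  free=[FFFFF......]
after create(b) → a:[1], b:[5], c:[0, 2, 3, 4]  free=[FFFFFF.....]
after append(a, 3) → a:[1, 6, 7, 8], b:[5], c:[0, 2, 3, 4]  free=[FFFFFFFFF..]
after unlink(a) → b:[5], c:[0, 2, 3, 4]  free=[F.FFFF.....]

blocks(c) = [0, 2, 3, 4]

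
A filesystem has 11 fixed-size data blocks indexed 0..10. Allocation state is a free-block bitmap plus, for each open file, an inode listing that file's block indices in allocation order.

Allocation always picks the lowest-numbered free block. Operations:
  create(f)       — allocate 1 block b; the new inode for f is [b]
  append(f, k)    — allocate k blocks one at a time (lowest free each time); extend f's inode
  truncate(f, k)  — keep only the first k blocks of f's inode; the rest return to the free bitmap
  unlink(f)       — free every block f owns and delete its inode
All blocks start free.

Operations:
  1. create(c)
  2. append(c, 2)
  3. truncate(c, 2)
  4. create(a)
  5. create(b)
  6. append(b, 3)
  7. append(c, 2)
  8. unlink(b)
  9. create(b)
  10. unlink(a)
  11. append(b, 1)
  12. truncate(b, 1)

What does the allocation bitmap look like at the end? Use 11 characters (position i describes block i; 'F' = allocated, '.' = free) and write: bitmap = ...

bitmap = FF.F...FF..

  1. create(c)  ⇒  F..........  {c→[0]}
  2. append(c, 2)  ⇒  FFF........  {c→[0, 1, 2]}
  3. truncate(c, 2)  ⇒  FF.........  {c→[0, 1]}
  4. create(a)  ⇒  FFF........  {a→[2]; c→[0, 1]}
  5. create(b)  ⇒  FFFF.......  {a→[2]; b→[3]; c→[0, 1]}
  6. append(b, 3)  ⇒  FFFFFFF....  {a→[2]; b→[3, 4, 5, 6]; c→[0, 1]}
  7. append(c, 2)  ⇒  FFFFFFFFF..  {a→[2]; b→[3, 4, 5, 6]; c→[0, 1, 7, 8]}
  8. unlink(b)  ⇒  FFF....FF..  {a→[2]; c→[0, 1, 7, 8]}
  9. create(b)  ⇒  FFFF...FF..  {a→[2]; b→[3]; c→[0, 1, 7, 8]}
  10. unlink(a)  ⇒  FF.F...FF..  {b→[3]; c→[0, 1, 7, 8]}
  11. append(b, 1)  ⇒  FFFF...FF..  {b→[3, 2]; c→[0, 1, 7, 8]}
  12. truncate(b, 1)  ⇒  FF.F...FF..  {b→[3]; c→[0, 1, 7, 8]}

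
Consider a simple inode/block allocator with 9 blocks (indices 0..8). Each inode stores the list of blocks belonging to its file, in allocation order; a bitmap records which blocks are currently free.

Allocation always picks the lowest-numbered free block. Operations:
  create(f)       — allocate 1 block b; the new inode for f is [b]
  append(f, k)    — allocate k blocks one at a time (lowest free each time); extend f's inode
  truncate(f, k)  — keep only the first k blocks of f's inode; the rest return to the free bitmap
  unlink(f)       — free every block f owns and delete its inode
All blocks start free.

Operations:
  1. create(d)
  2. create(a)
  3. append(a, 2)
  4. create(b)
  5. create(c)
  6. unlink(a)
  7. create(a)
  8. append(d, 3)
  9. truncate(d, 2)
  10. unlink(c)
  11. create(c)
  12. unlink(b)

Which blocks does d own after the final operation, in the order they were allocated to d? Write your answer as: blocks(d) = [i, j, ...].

blocks(d) = [0, 2]

[1] create(d) — d=0 (map F........)
[2] create(a) — a=1 d=0 (map FF.......)
[3] append(a, 2) — a=1,2,3 d=0 (map FFFF.....)
[4] create(b) — a=1,2,3 b=4 d=0 (map FFFFF....)
[5] create(c) — a=1,2,3 b=4 c=5 d=0 (map FFFFFF...)
[6] unlink(a) — b=4 c=5 d=0 (map F...FF...)
[7] create(a) — a=1 b=4 c=5 d=0 (map FF..FF...)
[8] append(d, 3) — a=1 b=4 c=5 d=0,2,3,6 (map FFFFFFF..)
[9] truncate(d, 2) — a=1 b=4 c=5 d=0,2 (map FFF.FF...)
[10] unlink(c) — a=1 b=4 d=0,2 (map FFF.F....)
[11] create(c) — a=1 b=4 c=3 d=0,2 (map FFFFF....)
[12] unlink(b) — a=1 c=3 d=0,2 (map FFFF.....)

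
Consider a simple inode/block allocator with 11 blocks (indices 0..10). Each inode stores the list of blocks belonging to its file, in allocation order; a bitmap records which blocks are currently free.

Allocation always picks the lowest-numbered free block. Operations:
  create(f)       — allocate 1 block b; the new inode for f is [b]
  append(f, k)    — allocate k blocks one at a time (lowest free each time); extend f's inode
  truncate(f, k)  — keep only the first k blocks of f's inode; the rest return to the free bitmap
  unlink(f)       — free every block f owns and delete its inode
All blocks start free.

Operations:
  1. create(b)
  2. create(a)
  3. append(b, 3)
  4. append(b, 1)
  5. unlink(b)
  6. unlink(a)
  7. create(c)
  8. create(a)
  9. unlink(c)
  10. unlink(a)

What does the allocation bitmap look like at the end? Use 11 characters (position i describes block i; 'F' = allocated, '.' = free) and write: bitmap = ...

bitmap = ...........

create(b): bitmap=F.......... | b=[0]
create(a): bitmap=FF......... | a=[1] b=[0]
append(b, 3): bitmap=FFFFF...... | a=[1] b=[0, 2, 3, 4]
append(b, 1): bitmap=FFFFFF..... | a=[1] b=[0, 2, 3, 4, 5]
unlink(b): bitmap=.F......... | a=[1]
unlink(a): bitmap=........... | 
create(c): bitmap=F.......... | c=[0]
create(a): bitmap=FF......... | a=[1] c=[0]
unlink(c): bitmap=.F......... | a=[1]
unlink(a): bitmap=........... | 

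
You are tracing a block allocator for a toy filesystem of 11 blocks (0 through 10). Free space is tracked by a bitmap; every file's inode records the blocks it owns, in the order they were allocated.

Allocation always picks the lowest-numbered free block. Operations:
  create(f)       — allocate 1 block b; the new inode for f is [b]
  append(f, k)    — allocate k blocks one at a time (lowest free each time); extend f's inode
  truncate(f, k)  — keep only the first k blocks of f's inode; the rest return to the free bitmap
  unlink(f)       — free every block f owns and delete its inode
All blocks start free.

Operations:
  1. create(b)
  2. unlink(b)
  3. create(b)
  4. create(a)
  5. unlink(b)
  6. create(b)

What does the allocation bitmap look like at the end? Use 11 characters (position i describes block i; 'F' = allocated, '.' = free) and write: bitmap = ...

bitmap = FF.........

create(b): bitmap=F.......... | b=[0]
unlink(b): bitmap=........... | 
create(b): bitmap=F.......... | b=[0]
create(a): bitmap=FF......... | a=[1] b=[0]
unlink(b): bitmap=.F......... | a=[1]
create(b): bitmap=FF......... | a=[1] b=[0]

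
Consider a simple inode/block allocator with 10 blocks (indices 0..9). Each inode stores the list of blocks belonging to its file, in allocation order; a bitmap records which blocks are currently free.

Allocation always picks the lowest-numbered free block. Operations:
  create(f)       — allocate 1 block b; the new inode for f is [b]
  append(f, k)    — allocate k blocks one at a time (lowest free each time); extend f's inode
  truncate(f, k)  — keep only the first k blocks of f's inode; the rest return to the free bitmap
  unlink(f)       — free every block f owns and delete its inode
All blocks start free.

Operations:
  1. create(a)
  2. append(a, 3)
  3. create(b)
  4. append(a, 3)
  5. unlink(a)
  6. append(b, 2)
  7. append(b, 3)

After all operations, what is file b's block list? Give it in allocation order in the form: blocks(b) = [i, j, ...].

blocks(b) = [4, 0, 1, 2, 3, 5]

after create(a) → a:[0]  free=[F.........]
after append(a, 3) → a:[0, 1, 2, 3]  free=[FFFF......]
after create(b) → a:[0, 1, 2, 3], b:[4]  free=[FFFFF.....]
after append(a, 3) → a:[0, 1, 2, 3, 5, 6, 7], b:[4]  free=[FFFFFFFF..]
after unlink(a) → b:[4]  free=[....F.....]
after append(b, 2) → b:[4, 0, 1]  free=[FF..F.....]
after append(b, 3) → b:[4, 0, 1, 2, 3, 5]  free=[FFFFFF....]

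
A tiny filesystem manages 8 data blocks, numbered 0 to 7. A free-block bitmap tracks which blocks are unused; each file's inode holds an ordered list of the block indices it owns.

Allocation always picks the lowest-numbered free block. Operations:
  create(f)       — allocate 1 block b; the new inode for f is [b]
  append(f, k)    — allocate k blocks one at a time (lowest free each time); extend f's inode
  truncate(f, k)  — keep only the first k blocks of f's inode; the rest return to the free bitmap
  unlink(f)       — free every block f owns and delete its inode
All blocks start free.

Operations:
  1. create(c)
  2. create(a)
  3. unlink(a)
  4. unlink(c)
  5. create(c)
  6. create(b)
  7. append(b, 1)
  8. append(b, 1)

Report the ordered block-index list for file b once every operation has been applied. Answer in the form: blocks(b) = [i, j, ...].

blocks(b) = [1, 2, 3]

create(c): bitmap=F....... | c=[0]
create(a): bitmap=FF...... | a=[1] c=[0]
unlink(a): bitmap=F....... | c=[0]
unlink(c): bitmap=........ | 
create(c): bitmap=F....... | c=[0]
create(b): bitmap=FF...... | b=[1] c=[0]
append(b, 1): bitmap=FFF..... | b=[1, 2] c=[0]
append(b, 1): bitmap=FFFF.... | b=[1, 2, 3] c=[0]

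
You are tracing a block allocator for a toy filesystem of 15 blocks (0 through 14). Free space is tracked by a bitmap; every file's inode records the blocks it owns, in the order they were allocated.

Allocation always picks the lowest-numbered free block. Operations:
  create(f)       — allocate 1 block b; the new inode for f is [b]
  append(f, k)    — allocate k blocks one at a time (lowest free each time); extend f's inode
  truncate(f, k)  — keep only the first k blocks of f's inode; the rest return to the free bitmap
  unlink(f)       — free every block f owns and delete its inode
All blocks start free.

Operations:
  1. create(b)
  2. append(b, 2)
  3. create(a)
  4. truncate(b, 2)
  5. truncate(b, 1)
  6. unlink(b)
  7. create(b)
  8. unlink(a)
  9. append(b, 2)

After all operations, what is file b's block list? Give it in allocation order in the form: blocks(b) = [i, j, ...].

blocks(b) = [0, 1, 2]

create(b): bitmap=F.............. | b=[0]
append(b, 2): bitmap=FFF............ | b=[0, 1, 2]
create(a): bitmap=FFFF........... | a=[3] b=[0, 1, 2]
truncate(b, 2): bitmap=FF.F........... | a=[3] b=[0, 1]
truncate(b, 1): bitmap=F..F........... | a=[3] b=[0]
unlink(b): bitmap=...F........... | a=[3]
create(b): bitmap=F..F........... | a=[3] b=[0]
unlink(a): bitmap=F.............. | b=[0]
append(b, 2): bitmap=FFF............ | b=[0, 1, 2]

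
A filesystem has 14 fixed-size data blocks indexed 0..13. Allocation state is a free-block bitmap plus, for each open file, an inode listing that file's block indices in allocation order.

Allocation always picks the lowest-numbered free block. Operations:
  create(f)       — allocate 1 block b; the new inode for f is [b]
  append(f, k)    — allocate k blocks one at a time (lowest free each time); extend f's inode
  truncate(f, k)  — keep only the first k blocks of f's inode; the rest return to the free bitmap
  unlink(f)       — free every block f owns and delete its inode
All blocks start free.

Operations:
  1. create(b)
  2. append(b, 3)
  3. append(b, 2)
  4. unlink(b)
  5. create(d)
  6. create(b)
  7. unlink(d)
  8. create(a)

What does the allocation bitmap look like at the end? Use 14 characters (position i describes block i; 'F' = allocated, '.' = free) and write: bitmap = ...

bitmap = FF............

  1. create(b)  ⇒  F.............  {b→[0]}
  2. append(b, 3)  ⇒  FFFF..........  {b→[0, 1, 2, 3]}
  3. append(b, 2)  ⇒  FFFFFF........  {b→[0, 1, 2, 3, 4, 5]}
  4. unlink(b)  ⇒  ..............  {}
  5. create(d)  ⇒  F.............  {d→[0]}
  6. create(b)  ⇒  FF............  {b→[1]; d→[0]}
  7. unlink(d)  ⇒  .F............  {b→[1]}
  8. create(a)  ⇒  FF............  {a→[0]; b→[1]}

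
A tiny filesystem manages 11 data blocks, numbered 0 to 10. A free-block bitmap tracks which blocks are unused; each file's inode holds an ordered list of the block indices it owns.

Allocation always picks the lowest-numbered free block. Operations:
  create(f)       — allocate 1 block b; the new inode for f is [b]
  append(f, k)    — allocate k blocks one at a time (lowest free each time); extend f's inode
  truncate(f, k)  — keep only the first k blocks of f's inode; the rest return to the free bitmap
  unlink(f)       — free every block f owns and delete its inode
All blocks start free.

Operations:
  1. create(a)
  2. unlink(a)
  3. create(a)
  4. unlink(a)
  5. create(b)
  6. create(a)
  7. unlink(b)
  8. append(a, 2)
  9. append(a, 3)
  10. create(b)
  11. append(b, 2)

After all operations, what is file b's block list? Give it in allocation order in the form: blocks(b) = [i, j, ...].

blocks(b) = [6, 7, 8]

[1] create(a) — a=0 (map F..........)
[2] unlink(a) —  (map ...........)
[3] create(a) — a=0 (map F..........)
[4] unlink(a) —  (map ...........)
[5] create(b) — b=0 (map F..........)
[6] create(a) — a=1 b=0 (map FF.........)
[7] unlink(b) — a=1 (map .F.........)
[8] append(a, 2) — a=1,0,2 (map FFF........)
[9] append(a, 3) — a=1,0,2,3,4,5 (map FFFFFF.....)
[10] create(b) — a=1,0,2,3,4,5 b=6 (map FFFFFFF....)
[11] append(b, 2) — a=1,0,2,3,4,5 b=6,7,8 (map FFFFFFFFF..)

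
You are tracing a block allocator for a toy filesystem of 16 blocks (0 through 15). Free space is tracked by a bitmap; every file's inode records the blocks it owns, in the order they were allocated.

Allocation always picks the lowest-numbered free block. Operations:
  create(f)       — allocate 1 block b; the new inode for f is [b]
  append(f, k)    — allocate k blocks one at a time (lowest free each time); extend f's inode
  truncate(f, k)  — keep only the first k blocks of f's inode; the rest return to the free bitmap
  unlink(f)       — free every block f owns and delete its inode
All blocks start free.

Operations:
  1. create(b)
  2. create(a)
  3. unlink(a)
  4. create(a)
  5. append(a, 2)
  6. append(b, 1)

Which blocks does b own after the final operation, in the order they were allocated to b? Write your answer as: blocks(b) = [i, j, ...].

blocks(b) = [0, 4]

[1] create(b) — b=0 (map F...............)
[2] create(a) — a=1 b=0 (map FF..............)
[3] unlink(a) — b=0 (map F...............)
[4] create(a) — a=1 b=0 (map FF..............)
[5] append(a, 2) — a=1,2,3 b=0 (map FFFF............)
[6] append(b, 1) — a=1,2,3 b=0,4 (map FFFFF...........)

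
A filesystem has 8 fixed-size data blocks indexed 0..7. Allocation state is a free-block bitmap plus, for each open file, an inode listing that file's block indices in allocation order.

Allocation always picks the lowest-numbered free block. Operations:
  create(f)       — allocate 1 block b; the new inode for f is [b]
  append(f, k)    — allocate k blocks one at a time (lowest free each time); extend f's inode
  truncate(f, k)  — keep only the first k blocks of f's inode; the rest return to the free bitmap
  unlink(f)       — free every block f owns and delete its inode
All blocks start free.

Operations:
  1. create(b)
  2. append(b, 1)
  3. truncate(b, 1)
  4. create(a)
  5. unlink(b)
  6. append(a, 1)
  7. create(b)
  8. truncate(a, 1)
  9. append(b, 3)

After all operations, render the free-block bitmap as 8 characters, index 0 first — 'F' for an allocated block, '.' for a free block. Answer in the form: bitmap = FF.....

bitmap = FFFFF...

after create(b) → b:[0]  free=[F.......]
after append(b, 1) → b:[0, 1]  free=[FF......]
after truncate(b, 1) → b:[0]  free=[F.......]
after create(a) → a:[1], b:[0]  free=[FF......]
after unlink(b) → a:[1]  free=[.F......]
after append(a, 1) → a:[1, 0]  free=[FF......]
after create(b) → a:[1, 0], b:[2]  free=[FFF.....]
after truncate(a, 1) → a:[1], b:[2]  free=[.FF.....]
after append(b, 3) → a:[1], b:[2, 0, 3, 4]  free=[FFFFF...]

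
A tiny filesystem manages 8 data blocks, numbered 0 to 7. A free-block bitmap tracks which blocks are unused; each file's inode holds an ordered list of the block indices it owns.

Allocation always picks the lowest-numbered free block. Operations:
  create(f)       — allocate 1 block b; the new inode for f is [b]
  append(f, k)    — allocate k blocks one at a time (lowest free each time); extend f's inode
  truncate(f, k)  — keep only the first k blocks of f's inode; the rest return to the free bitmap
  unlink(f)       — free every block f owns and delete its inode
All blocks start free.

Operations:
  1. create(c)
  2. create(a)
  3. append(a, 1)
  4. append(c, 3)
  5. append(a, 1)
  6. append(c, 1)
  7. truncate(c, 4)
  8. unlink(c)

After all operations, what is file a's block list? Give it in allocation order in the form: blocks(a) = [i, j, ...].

[1] create(c) — c=0 (map F.......)
[2] create(a) — a=1 c=0 (map FF......)
[3] append(a, 1) — a=1,2 c=0 (map FFF.....)
[4] append(c, 3) — a=1,2 c=0,3,4,5 (map FFFFFF..)
[5] append(a, 1) — a=1,2,6 c=0,3,4,5 (map FFFFFFF.)
[6] append(c, 1) — a=1,2,6 c=0,3,4,5,7 (map FFFFFFFF)
[7] truncate(c, 4) — a=1,2,6 c=0,3,4,5 (map FFFFFFF.)
[8] unlink(c) — a=1,2,6 (map .FF...F.)

blocks(a) = [1, 2, 6]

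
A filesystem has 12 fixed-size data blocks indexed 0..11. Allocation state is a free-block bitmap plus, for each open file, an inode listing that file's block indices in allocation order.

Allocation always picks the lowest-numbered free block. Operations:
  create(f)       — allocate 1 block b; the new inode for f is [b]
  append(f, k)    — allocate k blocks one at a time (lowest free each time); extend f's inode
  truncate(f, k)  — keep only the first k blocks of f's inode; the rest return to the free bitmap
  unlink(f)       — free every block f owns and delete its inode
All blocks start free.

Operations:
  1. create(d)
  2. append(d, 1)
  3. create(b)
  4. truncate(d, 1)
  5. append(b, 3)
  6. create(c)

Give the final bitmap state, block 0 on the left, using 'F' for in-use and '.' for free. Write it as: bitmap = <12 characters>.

  1. create(d)  ⇒  F...........  {d→[0]}
  2. append(d, 1)  ⇒  FF..........  {d→[0, 1]}
  3. create(b)  ⇒  FFF.........  {b→[2]; d→[0, 1]}
  4. truncate(d, 1)  ⇒  F.F.........  {b→[2]; d→[0]}
  5. append(b, 3)  ⇒  FFFFF.......  {b→[2, 1, 3, 4]; d→[0]}
  6. create(c)  ⇒  FFFFFF......  {b→[2, 1, 3, 4]; c→[5]; d→[0]}

bitmap = FFFFFF......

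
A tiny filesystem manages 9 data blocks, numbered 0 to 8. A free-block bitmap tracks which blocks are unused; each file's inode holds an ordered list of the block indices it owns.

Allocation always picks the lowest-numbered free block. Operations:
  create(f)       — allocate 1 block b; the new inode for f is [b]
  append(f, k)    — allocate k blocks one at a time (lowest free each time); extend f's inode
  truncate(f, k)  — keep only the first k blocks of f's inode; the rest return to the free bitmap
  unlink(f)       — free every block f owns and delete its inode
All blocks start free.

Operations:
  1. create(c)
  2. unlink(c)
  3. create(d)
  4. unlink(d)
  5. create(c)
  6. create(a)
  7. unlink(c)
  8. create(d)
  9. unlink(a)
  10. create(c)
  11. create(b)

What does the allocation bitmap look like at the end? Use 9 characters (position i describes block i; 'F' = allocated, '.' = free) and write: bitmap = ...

bitmap = FFF......

  1. create(c)  ⇒  F........  {c→[0]}
  2. unlink(c)  ⇒  .........  {}
  3. create(d)  ⇒  F........  {d→[0]}
  4. unlink(d)  ⇒  .........  {}
  5. create(c)  ⇒  F........  {c→[0]}
  6. create(a)  ⇒  FF.......  {a→[1]; c→[0]}
  7. unlink(c)  ⇒  .F.......  {a→[1]}
  8. create(d)  ⇒  FF.......  {a→[1]; d→[0]}
  9. unlink(a)  ⇒  F........  {d→[0]}
  10. create(c)  ⇒  FF.......  {c→[1]; d→[0]}
  11. create(b)  ⇒  FFF......  {b→[2]; c→[1]; d→[0]}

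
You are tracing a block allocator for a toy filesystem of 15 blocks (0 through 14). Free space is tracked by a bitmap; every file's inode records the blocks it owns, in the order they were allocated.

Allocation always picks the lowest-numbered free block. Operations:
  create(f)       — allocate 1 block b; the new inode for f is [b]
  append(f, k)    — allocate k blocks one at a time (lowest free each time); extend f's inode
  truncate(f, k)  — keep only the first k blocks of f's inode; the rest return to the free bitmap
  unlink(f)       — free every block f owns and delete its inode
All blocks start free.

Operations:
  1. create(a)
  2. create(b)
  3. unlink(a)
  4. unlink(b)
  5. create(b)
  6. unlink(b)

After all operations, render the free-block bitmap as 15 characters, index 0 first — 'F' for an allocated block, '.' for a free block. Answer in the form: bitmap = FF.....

  1. create(a)  ⇒  F..............  {a→[0]}
  2. create(b)  ⇒  FF.............  {a→[0]; b→[1]}
  3. unlink(a)  ⇒  .F.............  {b→[1]}
  4. unlink(b)  ⇒  ...............  {}
  5. create(b)  ⇒  F..............  {b→[0]}
  6. unlink(b)  ⇒  ...............  {}

bitmap = ...............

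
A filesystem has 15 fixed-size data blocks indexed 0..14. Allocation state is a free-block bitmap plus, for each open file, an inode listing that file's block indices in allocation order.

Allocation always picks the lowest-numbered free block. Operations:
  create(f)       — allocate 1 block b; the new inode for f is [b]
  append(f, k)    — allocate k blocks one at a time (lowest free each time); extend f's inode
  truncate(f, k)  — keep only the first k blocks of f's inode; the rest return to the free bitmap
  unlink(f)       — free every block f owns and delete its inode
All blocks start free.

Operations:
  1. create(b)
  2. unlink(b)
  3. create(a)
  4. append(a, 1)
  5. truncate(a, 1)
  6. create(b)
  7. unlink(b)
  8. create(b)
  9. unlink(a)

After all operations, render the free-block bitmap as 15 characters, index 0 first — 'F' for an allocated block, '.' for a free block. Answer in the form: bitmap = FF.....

[1] create(b) — b=0 (map F..............)
[2] unlink(b) —  (map ...............)
[3] create(a) — a=0 (map F..............)
[4] append(a, 1) — a=0,1 (map FF.............)
[5] truncate(a, 1) — a=0 (map F..............)
[6] create(b) — a=0 b=1 (map FF.............)
[7] unlink(b) — a=0 (map F..............)
[8] create(b) — a=0 b=1 (map FF.............)
[9] unlink(a) — b=1 (map .F.............)

bitmap = .F.............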